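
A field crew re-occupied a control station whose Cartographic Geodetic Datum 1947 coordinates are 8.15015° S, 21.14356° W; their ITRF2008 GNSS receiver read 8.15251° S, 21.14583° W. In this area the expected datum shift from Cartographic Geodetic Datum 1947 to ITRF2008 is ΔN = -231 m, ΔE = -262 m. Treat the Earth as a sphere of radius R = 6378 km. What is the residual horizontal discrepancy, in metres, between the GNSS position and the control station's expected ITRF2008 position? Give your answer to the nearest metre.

Observed coordinate differences: Δφ = -0.00236°, Δλ = -0.00227°.
Converting to metres (1° lat = 111317 m, cos φ = 0.989900): observed ΔN = -262.7 m, observed ΔE = -250.1 m.
Subtracting the expected shift leaves a residual of -262.7 − (-231) = -31.7 m north and -250.1 − (-262) = 11.9 m east.
Residual distance = √((-31.7)² + 11.9²) = 33.9 m.

34 m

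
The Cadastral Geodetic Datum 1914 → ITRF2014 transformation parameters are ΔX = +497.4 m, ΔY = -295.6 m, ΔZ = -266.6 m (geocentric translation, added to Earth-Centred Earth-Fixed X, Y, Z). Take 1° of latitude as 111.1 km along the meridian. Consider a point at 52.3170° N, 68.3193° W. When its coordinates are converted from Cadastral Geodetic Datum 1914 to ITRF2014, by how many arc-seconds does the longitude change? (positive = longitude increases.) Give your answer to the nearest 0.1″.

Δλ = 18.7″

sin φ = 0.791405, cos φ = 0.611292, sin λ = -0.929257, cos λ = 0.369434.
East component: ΔE = −sin λ·ΔX + cos λ·ΔY = −(-0.929257)(497.4) + (0.369434)(-295.6) = 353.01 m.
1° of latitude spans 111100 m; at latitude φ, 1° of longitude spans that × cos φ = 67914.6 m, so Δλ = 353.01 / 67914.6 × 3600 = 18.712″.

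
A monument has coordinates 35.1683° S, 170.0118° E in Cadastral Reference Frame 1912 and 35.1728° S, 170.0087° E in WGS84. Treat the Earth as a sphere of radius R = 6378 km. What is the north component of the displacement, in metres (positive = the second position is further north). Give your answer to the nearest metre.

Δφ = -35.1728° − -35.1683° = -0.0045°; Δλ = 170.0087° − 170.0118° = -0.0031°.
1° along a meridian = πR/180 = 111317 m.
ΔN = Δφ × 111317 = -500.9 m; ΔE = Δλ × 111317 × cos(-35.1683°) = -0.0031 × 111317 × 0.817464 = -282.1 m.

ΔN = -501 m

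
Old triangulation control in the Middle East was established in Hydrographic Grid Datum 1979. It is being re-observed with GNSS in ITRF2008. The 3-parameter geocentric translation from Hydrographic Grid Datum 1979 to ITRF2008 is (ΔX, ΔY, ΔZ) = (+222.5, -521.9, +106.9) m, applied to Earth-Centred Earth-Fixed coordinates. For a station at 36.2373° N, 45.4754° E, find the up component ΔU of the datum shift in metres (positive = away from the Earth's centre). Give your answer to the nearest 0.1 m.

At φ = 36.2373°, λ = 45.4754°: sin φ = 0.591131, cos φ = 0.806576, sin λ = 0.712949, cos λ = 0.701215.
ΔU = cos φ cos λ·ΔX + cos φ sin λ·ΔY + sin φ·ΔZ = (0.806576)(0.701215)(222.5) + (0.806576)(0.712949)(-521.9) + (0.591131)(106.9) = -111.08 m.

ΔU = -111.1 m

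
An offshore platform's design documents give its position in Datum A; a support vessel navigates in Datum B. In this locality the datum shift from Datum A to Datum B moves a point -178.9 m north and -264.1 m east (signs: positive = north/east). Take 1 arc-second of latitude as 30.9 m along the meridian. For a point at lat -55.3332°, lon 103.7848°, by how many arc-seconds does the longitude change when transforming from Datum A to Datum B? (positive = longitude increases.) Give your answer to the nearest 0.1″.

At latitude -55.3332°, cos φ = 0.568803.
1″ of longitude at this latitude = 30.90 × cos φ = 17.5760 m, so Δλ = -264.1 / 17.5760 = -15.026″.

Δλ = -15.0″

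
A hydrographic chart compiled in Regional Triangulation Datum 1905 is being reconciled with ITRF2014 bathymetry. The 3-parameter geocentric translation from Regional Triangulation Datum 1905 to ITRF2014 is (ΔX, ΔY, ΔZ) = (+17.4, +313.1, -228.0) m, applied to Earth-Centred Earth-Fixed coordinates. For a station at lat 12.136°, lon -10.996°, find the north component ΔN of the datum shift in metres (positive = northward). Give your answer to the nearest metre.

ΔN = -214 m

At φ = 12.136°, λ = -10.996°: sin φ = 0.210233, cos φ = 0.977651, sin λ = -0.190740, cos λ = 0.981641.
ΔN = −sin φ cos λ·ΔX − sin φ sin λ·ΔY + cos φ·ΔZ = −(0.210233)(0.981641)(17.4) − (0.210233)(-0.190740)(313.1) + (0.977651)(-228.0) = -213.94 m.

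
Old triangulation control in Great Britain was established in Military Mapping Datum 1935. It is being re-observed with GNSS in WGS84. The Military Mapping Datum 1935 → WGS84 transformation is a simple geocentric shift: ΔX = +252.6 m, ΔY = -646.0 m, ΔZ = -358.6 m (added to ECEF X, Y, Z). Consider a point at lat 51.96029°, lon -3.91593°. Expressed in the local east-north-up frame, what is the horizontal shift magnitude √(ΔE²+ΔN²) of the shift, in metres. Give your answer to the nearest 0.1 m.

The local east axis at (φ, λ) is (−sin λ, cos λ, 0), so ΔE = −sin(-3.91593°)·252.6 + cos(-3.91593°)·(-646.0) = -627.24 m.
The local north axis is (−sin φ cos λ, −sin φ sin λ, cos φ), giving ΔN = -198.479 − 34.746 − 220.972 = -454.20 m.
Horizontal magnitude = √(ΔE² + ΔN²) = √((-627.24)² + (-454.20)²) = 774.42 m.

774.4 m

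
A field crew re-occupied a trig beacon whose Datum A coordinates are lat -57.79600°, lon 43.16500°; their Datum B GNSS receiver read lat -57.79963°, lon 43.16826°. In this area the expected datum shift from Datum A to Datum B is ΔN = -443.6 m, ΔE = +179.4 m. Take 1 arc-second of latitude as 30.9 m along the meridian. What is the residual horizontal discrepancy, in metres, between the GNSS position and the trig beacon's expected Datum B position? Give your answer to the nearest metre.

Observed coordinate differences: Δφ = -0.00363°, Δλ = +0.00326°.
Converting to metres (1° lat = 111240 m, cos φ = 0.532935): observed ΔN = -403.8 m, observed ΔE = 193.3 m.
Subtracting the expected shift leaves a residual of -403.8 − (-443.6) = 39.8 m north and 193.3 − (179.4) = 13.9 m east.
Residual distance = √(39.8² + 13.9²) = 42.1 m.

42 m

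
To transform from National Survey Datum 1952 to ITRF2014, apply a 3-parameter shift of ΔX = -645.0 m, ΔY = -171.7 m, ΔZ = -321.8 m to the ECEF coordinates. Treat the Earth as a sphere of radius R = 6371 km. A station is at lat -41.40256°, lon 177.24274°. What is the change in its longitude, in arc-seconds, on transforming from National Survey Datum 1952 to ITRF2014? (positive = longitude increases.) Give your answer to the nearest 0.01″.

Δλ = 8.74″

sin φ = -0.661345, cos φ = 0.750082, sin λ = 0.048105, cos λ = -0.998842.
East component: ΔE = −sin λ·ΔX + cos λ·ΔY = −(0.048105)(-645.0) + (-0.998842)(-171.7) = 202.53 m.
1° of latitude spans πR/180 = 111195 m; at latitude φ, 1° of longitude spans that × cos φ = 83405.3 m, so Δλ = 202.53 / 83405.3 × 3600 = 8.742″.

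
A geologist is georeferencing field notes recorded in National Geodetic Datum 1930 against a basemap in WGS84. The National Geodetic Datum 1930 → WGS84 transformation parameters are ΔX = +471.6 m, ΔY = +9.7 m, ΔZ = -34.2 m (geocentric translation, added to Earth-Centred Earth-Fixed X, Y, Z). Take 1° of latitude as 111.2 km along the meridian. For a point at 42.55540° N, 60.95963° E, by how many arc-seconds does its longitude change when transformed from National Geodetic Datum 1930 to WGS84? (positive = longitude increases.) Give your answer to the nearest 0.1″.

Δλ = -17.9″

sin φ = 0.676303, cos φ = 0.736624, sin λ = 0.874278, cos λ = 0.485426.
East component: ΔE = −sin λ·ΔX + cos λ·ΔY = −(0.874278)(471.6) + (0.485426)(9.7) = -407.60 m.
1° of latitude spans 111200 m; at latitude φ, 1° of longitude spans that × cos φ = 81912.6 m, so Δλ = -407.60 / 81912.6 × 3600 = -17.914″.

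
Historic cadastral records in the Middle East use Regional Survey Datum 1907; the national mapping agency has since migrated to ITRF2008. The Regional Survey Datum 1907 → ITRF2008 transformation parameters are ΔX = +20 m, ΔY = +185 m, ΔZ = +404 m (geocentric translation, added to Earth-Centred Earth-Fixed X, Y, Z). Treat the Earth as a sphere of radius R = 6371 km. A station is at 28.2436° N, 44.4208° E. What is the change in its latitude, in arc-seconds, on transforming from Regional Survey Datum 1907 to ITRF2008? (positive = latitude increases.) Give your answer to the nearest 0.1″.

sin φ = 0.473221, cos φ = 0.880944, sin λ = 0.699923, cos λ = 0.714219.
North component: ΔN = −sin φ cos λ·ΔX − sin φ sin λ·ΔY + cos φ·ΔZ = −(0.473221)(0.714219)(20) − (0.473221)(0.699923)(185) + (0.880944)(404) = 287.87 m.
1° of latitude spans πR/180 = 111195 m, so Δφ = 287.87 / 111195 × 3600 = 9.320″.

Δφ = 9.3″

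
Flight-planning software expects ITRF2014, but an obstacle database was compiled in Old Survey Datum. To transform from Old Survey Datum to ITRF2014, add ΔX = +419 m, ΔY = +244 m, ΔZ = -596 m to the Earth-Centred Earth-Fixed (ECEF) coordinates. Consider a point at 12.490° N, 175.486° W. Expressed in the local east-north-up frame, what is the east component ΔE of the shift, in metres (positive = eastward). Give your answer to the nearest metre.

ΔE = -210 m

The local east axis at (φ, λ) is (−sin λ, cos λ, 0), so ΔE = −sin(-175.486°)·419 + cos(-175.486°)·244 = -210.27 m.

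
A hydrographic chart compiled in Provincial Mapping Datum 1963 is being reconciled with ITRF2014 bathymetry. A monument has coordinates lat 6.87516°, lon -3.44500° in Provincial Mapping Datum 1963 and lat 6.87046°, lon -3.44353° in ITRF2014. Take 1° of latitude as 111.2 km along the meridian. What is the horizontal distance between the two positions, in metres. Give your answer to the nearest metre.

Δφ = 6.87046° − 6.87516° = -0.00470°; Δλ = -3.44353° − -3.44500° = +0.00147°.
ΔN = Δφ × 111200 = -522.6 m; ΔE = Δλ × 111200 × cos(6.87516°) = +0.00147 × 111200 × 0.992809 = 162.3 m.
Distance = √(ΔE² + ΔN²) = √(162.3² + (-522.6)²) = 547.3 m.

547 m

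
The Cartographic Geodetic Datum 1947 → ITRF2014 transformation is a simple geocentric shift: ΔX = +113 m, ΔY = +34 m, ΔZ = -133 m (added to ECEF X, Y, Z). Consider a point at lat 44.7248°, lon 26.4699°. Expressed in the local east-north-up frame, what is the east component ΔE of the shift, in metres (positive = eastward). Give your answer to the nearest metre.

At φ = 44.7248°, λ = 26.4699°: sin φ = 0.703702, cos φ = 0.710495, sin λ = 0.445728, cos λ = 0.895169.
ΔE = −sin λ·ΔX + cos λ·ΔY = −(0.445728)·(113) + (0.895169)·(34) = -19.93 m.

ΔE = -20 m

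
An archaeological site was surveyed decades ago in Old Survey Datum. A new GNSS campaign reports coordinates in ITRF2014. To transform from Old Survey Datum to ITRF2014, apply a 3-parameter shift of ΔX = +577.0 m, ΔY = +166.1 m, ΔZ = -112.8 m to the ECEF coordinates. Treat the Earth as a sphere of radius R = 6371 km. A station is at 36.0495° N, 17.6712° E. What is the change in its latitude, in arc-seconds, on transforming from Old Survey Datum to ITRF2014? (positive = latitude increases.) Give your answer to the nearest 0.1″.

sin φ = 0.588484, cos φ = 0.808509, sin λ = 0.303554, cos λ = 0.952814.
North component: ΔN = −sin φ cos λ·ΔX − sin φ sin λ·ΔY + cos φ·ΔZ = −(0.588484)(0.952814)(577.0) − (0.588484)(0.303554)(166.1) + (0.808509)(-112.8) = -444.40 m.
1° of latitude spans πR/180 = 111195 m, so Δφ = -444.40 / 111195 × 3600 = -14.388″.

Δφ = -14.4″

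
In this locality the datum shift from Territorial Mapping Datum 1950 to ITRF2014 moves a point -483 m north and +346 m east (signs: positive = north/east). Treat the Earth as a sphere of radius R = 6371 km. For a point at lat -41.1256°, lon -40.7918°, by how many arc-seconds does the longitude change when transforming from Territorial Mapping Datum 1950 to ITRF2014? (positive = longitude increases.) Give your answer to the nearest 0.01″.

At latitude -41.1256°, cos φ = 0.753270.
One radian of longitude at latitude φ spans R cos φ, so Δλ = ΔE / (R cos φ) = 346.0 / (6371000 × 0.753270) = 7.2097e-05 rad = 14.871″.

Δλ = 14.87″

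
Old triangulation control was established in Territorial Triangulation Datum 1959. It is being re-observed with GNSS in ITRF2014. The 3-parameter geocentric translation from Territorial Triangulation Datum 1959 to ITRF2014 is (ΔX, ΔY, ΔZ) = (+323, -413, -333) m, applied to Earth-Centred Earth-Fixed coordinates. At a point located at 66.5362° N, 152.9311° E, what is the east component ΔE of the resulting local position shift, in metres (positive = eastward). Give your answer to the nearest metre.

At φ = 66.5362°, λ = 152.9311°: sin φ = 0.917312, cos φ = 0.398170, sin λ = 0.455062, cos λ = -0.890460.
ΔE = −sin λ·ΔX + cos λ·ΔY = −(0.455062)·(323) + (-0.890460)·(-413) = 220.78 m.

ΔE = 221 m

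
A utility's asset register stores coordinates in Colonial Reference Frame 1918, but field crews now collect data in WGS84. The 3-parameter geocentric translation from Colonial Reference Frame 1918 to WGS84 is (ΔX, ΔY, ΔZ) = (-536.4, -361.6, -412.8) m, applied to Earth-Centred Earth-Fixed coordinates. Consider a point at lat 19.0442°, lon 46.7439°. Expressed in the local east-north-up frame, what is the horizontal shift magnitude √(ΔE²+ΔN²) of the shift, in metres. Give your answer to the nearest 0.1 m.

At φ = 19.0442°, λ = 46.7439°: sin φ = 0.326297, cos φ = 0.945267, sin λ = 0.728298, cos λ = 0.685261.
ΔE = −sin λ·ΔX + cos λ·ΔY = −(0.728298)·(-536.4) + (0.685261)·(-361.6) = 142.87 m.
ΔN = −sin φ cos λ·ΔX − sin φ sin λ·ΔY + cos φ·ΔZ = −(0.326297)(0.685261)(-536.4) − (0.326297)(0.728298)(-361.6) + (0.945267)(-412.8) = -184.34 m.
Horizontal magnitude = √(ΔE² + ΔN²) = √(142.87² + (-184.34)²) = 233.22 m.

233.2 m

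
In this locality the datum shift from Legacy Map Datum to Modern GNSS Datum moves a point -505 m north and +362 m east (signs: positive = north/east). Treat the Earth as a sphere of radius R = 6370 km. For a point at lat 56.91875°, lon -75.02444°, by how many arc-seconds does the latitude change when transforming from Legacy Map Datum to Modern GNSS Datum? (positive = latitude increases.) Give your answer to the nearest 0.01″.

On a sphere of radius R, 1 rad of latitude = R, so Δφ = ΔN / R = -505.0 / 6370000 = -7.9278e-05 rad = -16.352″.

Δφ = -16.35″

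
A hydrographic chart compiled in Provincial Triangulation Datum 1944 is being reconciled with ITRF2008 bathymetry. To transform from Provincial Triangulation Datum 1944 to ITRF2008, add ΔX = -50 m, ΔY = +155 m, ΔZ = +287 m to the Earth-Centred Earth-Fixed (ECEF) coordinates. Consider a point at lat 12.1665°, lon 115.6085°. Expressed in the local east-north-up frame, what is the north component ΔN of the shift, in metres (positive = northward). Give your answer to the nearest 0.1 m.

ΔN = 246.5 m

At φ = 12.1665°, λ = 115.6085°: sin φ = 0.210753, cos φ = 0.977539, sin λ = 0.901768, cos λ = -0.432220.
ΔN = −sin φ cos λ·ΔX − sin φ sin λ·ΔY + cos φ·ΔZ = −(0.210753)(-0.432220)(-50) − (0.210753)(0.901768)(155) + (0.977539)(287) = 246.54 m.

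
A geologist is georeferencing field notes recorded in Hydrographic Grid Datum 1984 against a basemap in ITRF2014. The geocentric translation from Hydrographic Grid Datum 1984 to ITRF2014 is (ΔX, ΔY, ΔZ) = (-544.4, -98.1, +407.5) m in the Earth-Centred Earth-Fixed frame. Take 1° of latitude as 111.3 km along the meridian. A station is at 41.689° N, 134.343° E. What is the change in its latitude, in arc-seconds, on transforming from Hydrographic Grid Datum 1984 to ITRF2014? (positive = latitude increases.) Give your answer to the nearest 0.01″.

sin φ = 0.665087, cos φ = 0.746766, sin λ = 0.715168, cos λ = -0.698952.
North component: ΔN = −sin φ cos λ·ΔX − sin φ sin λ·ΔY + cos φ·ΔZ = −(0.665087)(-0.698952)(-544.4) − (0.665087)(0.715168)(-98.1) + (0.746766)(407.5) = 97.90 m.
1° of latitude spans 111300 m, so Δφ = 97.90 / 111300 × 3600 = 3.166″.

Δφ = 3.17″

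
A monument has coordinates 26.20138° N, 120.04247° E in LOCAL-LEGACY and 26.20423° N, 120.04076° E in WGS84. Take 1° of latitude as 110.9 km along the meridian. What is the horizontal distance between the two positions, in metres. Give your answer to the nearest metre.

359 m

Δφ = 26.20423° − 26.20138° = +0.00285°; Δλ = 120.04076° − 120.04247° = -0.00171°.
ΔN = Δφ × 110900 = 316.1 m; ΔE = Δλ × 110900 × cos(26.20138°) = -0.00171 × 110900 × 0.897248 = -170.2 m.
Distance = √(ΔE² + ΔN²) = √((-170.2)² + 316.1²) = 359.0 m.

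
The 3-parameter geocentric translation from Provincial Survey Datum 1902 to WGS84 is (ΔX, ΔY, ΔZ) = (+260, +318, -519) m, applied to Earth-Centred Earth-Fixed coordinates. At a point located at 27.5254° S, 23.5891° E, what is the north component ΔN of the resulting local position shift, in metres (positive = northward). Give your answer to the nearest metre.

ΔN = -291 m

The local north axis is (−sin φ cos λ, −sin φ sin λ, cos φ), giving ΔN = 110.116 + 58.810 − 460.252 = -291.33 m.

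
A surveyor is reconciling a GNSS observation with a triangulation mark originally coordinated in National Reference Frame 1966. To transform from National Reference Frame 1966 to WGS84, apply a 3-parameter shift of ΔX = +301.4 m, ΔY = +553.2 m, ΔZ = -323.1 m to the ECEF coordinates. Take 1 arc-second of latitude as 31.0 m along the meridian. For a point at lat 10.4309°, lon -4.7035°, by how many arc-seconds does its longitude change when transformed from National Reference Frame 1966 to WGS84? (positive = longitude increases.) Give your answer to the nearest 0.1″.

sin φ = 0.181050, cos φ = 0.983474, sin λ = -0.081999, cos λ = 0.996632.
East component: ΔE = −sin λ·ΔX + cos λ·ΔY = −(-0.081999)(301.4) + (0.996632)(553.2) = 576.05 m.
1° of latitude spans 3600 × 31.00 = 111600 m; at latitude φ, 1° of longitude spans that × cos φ = 109755.7 m, so Δλ = 576.05 / 109755.7 × 3600 = 18.895″.

Δλ = 18.9″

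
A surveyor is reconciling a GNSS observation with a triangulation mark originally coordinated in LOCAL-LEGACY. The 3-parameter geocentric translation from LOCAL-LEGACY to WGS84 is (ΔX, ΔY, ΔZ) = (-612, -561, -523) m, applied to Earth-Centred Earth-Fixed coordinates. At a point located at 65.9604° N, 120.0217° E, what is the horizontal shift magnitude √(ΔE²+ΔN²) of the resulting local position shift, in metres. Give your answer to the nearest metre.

812 m

The local east axis at (φ, λ) is (−sin λ, cos λ, 0), so ΔE = −sin(120.0217°)·(-612) + cos(120.0217°)·(-561) = 810.58 m.
The local north axis is (−sin φ cos λ, −sin φ sin λ, cos φ), giving ΔN = -279.642 + 443.603 − 213.053 = -49.09 m.
Horizontal magnitude = √(ΔE² + ΔN²) = √(810.58² + (-49.09)²) = 812.06 m.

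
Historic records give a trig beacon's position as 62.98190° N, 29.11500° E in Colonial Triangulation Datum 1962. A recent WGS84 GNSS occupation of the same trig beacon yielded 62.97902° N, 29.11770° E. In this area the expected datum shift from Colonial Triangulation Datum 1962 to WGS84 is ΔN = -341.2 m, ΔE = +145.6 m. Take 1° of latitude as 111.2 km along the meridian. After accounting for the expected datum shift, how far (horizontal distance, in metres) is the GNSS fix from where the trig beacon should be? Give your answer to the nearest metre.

23 m

Observed coordinate differences: Δφ = -0.00288°, Δλ = +0.00270°.
Converting to metres (1° lat = 111200 m, cos φ = 0.454272): observed ΔN = -320.3 m, observed ΔE = 136.4 m.
Subtracting the expected shift leaves a residual of -320.3 − (-341.2) = 20.9 m north and 136.4 − (145.6) = -9.2 m east.
Residual distance = √(20.9² + (-9.2)²) = 22.9 m.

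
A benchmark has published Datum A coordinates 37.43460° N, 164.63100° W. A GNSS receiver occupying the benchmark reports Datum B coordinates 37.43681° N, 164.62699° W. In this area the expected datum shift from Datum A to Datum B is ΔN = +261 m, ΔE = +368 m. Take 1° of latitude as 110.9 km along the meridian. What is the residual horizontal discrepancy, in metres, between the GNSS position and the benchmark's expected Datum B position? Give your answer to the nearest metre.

22 m

Observed coordinate differences: Δφ = +0.00221°, Δλ = +0.00401°.
Converting to metres (1° lat = 110900 m, cos φ = 0.794048): observed ΔN = 245.1 m, observed ΔE = 353.1 m.
Subtracting the expected shift leaves a residual of 245.1 − (261) = -15.9 m north and 353.1 − (368) = -14.9 m east.
Residual distance = √((-15.9)² + (-14.9)²) = 21.8 m.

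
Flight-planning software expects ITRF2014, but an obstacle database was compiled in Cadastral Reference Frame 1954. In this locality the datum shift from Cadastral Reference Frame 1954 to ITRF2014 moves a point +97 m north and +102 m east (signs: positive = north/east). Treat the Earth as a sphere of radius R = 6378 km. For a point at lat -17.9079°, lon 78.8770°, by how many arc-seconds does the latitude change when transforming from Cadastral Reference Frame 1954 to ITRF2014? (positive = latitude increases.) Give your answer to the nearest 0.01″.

On a sphere of radius R, 1 rad of latitude = R, so Δφ = ΔN / R = 97.0 / 6378000 = 1.5209e-05 rad = 3.137″.

Δφ = 3.14″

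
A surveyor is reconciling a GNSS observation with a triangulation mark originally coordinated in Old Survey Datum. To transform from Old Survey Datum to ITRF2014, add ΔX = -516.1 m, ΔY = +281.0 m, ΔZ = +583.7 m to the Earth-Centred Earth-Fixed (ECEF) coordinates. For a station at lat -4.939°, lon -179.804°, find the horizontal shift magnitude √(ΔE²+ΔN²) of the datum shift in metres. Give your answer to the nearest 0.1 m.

686.8 m

The local east axis at (φ, λ) is (−sin λ, cos λ, 0), so ΔE = −sin(-179.804°)·(-516.1) + cos(-179.804°)·281.0 = -282.76 m.
The local north axis is (−sin φ cos λ, −sin φ sin λ, cos φ), giving ΔN = 44.433 − 0.083 + 581.533 = 625.88 m.
Horizontal magnitude = √(ΔE² + ΔN²) = √((-282.76)² + 625.88²) = 686.79 m.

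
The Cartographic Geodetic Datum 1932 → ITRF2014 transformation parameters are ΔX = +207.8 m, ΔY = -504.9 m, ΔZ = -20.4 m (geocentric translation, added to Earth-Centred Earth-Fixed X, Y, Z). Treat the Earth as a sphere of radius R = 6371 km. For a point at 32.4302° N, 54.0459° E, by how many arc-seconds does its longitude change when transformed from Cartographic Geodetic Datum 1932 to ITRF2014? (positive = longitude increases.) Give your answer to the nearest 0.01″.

sin φ = 0.536272, cos φ = 0.844045, sin λ = 0.809488, cos λ = 0.587137.
East component: ΔE = −sin λ·ΔX + cos λ·ΔY = −(0.809488)(207.8) + (0.587137)(-504.9) = -464.66 m.
1° of latitude spans πR/180 = 111195 m; at latitude φ, 1° of longitude spans that × cos φ = 93853.6 m, so Δλ = -464.66 / 93853.6 × 3600 = -17.823″.

Δλ = -17.82″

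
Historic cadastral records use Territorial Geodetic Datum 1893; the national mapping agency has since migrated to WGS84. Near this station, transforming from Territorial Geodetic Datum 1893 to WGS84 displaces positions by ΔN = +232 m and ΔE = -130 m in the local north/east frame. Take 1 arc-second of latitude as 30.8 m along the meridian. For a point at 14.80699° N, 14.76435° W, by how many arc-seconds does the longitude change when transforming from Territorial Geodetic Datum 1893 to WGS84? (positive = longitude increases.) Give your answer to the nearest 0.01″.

Δλ = -4.37″

At latitude 14.80699°, cos φ = 0.966792.
1″ of longitude at this latitude = 30.80 × cos φ = 29.7772 m, so Δλ = -130.0 / 29.7772 = -4.366″.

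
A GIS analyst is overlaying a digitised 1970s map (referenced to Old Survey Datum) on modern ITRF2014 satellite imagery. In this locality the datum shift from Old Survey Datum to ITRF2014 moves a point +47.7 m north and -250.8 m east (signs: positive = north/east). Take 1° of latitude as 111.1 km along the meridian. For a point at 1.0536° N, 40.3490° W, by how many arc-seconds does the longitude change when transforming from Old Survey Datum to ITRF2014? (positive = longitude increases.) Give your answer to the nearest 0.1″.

Δλ = -8.1″

At latitude 1.0536°, cos φ = 0.999831.
1° of longitude at this latitude = 111.1 × cos φ = 111.08 km, so Δλ = -250.8 / 111081.2 = -0.0022578° = -8.128″.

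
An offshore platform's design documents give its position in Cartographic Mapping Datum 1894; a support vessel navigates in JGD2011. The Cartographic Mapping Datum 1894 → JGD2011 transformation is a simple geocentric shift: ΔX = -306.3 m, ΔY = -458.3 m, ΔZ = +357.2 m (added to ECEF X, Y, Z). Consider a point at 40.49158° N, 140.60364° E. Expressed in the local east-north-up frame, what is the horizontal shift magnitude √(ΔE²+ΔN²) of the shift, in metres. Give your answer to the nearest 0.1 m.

The local east axis at (φ, λ) is (−sin λ, cos λ, 0), so ΔE = −sin(140.60364°)·(-306.3) + cos(140.60364°)·(-458.3) = 548.57 m.
The local north axis is (−sin φ cos λ, −sin φ sin λ, cos φ), giving ΔN = -153.698 + 188.875 + 271.651 = 306.83 m.
Horizontal magnitude = √(ΔE² + ΔN²) = √(548.57² + 306.83²) = 628.54 m.

628.5 m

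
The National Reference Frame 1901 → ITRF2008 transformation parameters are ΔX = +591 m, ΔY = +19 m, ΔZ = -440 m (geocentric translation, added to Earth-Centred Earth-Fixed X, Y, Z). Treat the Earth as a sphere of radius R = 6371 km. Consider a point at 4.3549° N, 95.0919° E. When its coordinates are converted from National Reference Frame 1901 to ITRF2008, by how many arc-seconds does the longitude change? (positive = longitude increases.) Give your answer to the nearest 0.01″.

sin φ = 0.075934, cos φ = 0.997113, sin λ = 0.996054, cos λ = -0.088753.
East component: ΔE = −sin λ·ΔX + cos λ·ΔY = −(0.996054)(591) + (-0.088753)(19) = -590.35 m.
1° of latitude spans πR/180 = 111195 m; at latitude φ, 1° of longitude spans that × cos φ = 110873.9 m, so Δλ = -590.35 / 110873.9 × 3600 = -19.168″.

Δλ = -19.17″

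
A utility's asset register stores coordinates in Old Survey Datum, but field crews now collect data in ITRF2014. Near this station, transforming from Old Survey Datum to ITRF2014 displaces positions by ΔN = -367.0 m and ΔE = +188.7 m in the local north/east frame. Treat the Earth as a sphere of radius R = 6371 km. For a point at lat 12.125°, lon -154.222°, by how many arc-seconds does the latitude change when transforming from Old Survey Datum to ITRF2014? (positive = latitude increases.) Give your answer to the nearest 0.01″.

Δφ = -11.88″

On a sphere of radius R, 1 rad of latitude = R, so Δφ = ΔN / R = -367.0 / 6371000 = -5.7605e-05 rad = -11.882″.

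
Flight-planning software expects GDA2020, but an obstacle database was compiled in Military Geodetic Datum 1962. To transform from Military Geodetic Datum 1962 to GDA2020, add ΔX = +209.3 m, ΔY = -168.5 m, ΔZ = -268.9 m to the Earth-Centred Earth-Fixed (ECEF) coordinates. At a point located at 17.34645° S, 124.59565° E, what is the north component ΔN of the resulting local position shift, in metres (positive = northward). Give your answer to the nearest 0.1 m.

The local north axis is (−sin φ cos λ, −sin φ sin λ, cos φ), giving ΔN = -35.431 − 41.355 − 256.670 = -333.46 m.

ΔN = -333.5 m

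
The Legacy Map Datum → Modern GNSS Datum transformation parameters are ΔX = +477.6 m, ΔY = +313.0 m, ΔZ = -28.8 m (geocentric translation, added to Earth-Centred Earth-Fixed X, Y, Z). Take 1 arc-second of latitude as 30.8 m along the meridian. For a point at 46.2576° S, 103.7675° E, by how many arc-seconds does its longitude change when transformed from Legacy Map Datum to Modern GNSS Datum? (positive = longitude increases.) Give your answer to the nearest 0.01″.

Δλ = -25.28″

sin φ = -0.722456, cos φ = 0.691417, sin λ = 0.971269, cos λ = -0.237983.
East component: ΔE = −sin λ·ΔX + cos λ·ΔY = −(0.971269)(477.6) + (-0.237983)(313.0) = -538.37 m.
1° of latitude spans 3600 × 30.80 = 110880 m; at latitude φ, 1° of longitude spans that × cos φ = 76664.3 m, so Δλ = -538.37 / 76664.3 × 3600 = -25.281″.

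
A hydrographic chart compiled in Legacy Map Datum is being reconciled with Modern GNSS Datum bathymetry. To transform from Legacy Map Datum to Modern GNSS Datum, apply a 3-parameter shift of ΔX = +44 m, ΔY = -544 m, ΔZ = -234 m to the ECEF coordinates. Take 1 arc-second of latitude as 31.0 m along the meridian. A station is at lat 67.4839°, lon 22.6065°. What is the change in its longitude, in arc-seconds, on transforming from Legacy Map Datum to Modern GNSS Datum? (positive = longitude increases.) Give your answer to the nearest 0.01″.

Δλ = -43.73″

sin φ = 0.923772, cos φ = 0.382943, sin λ = 0.384400, cos λ = 0.923167.
East component: ΔE = −sin λ·ΔX + cos λ·ΔY = −(0.384400)(44) + (0.923167)(-544) = -519.12 m.
1° of latitude spans 3600 × 31.00 = 111600 m; at latitude φ, 1° of longitude spans that × cos φ = 42736.4 m, so Δλ = -519.12 / 42736.4 × 3600 = -43.729″.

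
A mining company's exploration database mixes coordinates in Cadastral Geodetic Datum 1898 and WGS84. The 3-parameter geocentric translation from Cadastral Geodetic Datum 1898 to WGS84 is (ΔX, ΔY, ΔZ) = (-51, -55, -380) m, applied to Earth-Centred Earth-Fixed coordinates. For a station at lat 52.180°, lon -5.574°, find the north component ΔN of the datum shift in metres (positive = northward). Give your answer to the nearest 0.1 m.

The local north axis is (−sin φ cos λ, −sin φ sin λ, cos φ), giving ΔN = 40.096 − 4.220 − 233.009 = -197.13 m.

ΔN = -197.1 m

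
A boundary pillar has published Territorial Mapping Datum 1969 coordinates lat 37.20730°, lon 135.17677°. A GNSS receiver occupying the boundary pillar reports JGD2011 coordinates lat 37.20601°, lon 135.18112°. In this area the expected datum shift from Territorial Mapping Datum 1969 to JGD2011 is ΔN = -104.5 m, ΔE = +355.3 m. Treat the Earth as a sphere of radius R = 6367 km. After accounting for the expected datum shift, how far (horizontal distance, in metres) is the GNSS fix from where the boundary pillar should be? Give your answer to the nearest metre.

49 m

Observed coordinate differences: Δφ = -0.00129°, Δλ = +0.00435°.
Converting to metres (1° lat = 111125 m, cos φ = 0.796453): observed ΔN = -143.4 m, observed ΔE = 385.0 m.
Subtracting the expected shift leaves a residual of -143.4 − (-104.5) = -38.9 m north and 385.0 − (355.3) = 29.7 m east.
Residual distance = √((-38.9)² + 29.7²) = 48.9 m.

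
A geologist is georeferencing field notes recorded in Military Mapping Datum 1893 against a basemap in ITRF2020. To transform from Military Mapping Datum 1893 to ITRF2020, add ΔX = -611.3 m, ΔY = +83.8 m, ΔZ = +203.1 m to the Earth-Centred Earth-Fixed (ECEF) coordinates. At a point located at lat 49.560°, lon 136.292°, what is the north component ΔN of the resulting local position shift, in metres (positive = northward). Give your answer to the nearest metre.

The local north axis is (−sin φ cos λ, −sin φ sin λ, cos φ), giving ΔN = -336.317 − 44.070 + 131.741 = -248.65 m.

ΔN = -249 m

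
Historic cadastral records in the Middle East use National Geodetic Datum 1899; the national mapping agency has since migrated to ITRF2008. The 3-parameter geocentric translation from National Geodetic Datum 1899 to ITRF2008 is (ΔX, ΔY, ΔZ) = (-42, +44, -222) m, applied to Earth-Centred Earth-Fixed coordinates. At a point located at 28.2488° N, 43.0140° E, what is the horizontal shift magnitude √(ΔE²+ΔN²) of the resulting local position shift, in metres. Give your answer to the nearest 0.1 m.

204.5 m

The local east axis at (φ, λ) is (−sin λ, cos λ, 0), so ΔE = −sin(43.0140°)·(-42) + cos(43.0140°)·44 = 60.82 m.
The local north axis is (−sin φ cos λ, −sin φ sin λ, cos φ), giving ΔN = 14.535 − 14.207 − 195.560 = -195.23 m.
Horizontal magnitude = √(ΔE² + ΔN²) = √(60.82² + (-195.23)²) = 204.49 m.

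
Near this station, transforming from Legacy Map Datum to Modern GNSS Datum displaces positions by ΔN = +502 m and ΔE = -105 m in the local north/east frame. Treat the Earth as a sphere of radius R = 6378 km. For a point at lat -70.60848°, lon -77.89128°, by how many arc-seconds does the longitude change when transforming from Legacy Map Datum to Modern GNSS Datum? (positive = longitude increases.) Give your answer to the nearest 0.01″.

Δλ = -10.23″

At latitude -70.60848°, cos φ = 0.332022.
One radian of longitude at latitude φ spans R cos φ, so Δλ = ΔE / (R cos φ) = -105.0 / (6378000 × 0.332022) = -4.9584e-05 rad = -10.227″.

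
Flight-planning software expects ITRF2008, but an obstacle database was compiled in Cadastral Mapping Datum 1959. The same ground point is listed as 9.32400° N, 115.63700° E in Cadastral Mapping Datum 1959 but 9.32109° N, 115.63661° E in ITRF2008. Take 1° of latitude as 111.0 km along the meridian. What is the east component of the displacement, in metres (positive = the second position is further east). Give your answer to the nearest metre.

ΔE = -43 m

Δφ = 9.32109° − 9.32400° = -0.00291°; Δλ = 115.63661° − 115.63700° = -0.00039°.
ΔN = Δφ × 111000 = -323.0 m; ΔE = Δλ × 111000 × cos(9.32400°) = -0.00039 × 111000 × 0.986788 = -42.7 m.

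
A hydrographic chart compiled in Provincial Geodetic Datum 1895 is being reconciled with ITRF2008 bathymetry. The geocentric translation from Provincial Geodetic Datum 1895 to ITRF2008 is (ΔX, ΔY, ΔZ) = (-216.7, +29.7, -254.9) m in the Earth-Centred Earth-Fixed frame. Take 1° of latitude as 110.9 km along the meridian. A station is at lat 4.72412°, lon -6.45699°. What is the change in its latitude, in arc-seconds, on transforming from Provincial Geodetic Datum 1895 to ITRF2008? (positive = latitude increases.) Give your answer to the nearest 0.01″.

sin φ = 0.082358, cos φ = 0.996603, sin λ = -0.112457, cos λ = 0.993657.
North component: ΔN = −sin φ cos λ·ΔX − sin φ sin λ·ΔY + cos φ·ΔZ = −(0.082358)(0.993657)(-216.7) − (0.082358)(-0.112457)(29.7) + (0.996603)(-254.9) = -236.03 m.
1° of latitude spans 110900 m, so Δφ = -236.03 / 110900 × 3600 = -7.662″.

Δφ = -7.66″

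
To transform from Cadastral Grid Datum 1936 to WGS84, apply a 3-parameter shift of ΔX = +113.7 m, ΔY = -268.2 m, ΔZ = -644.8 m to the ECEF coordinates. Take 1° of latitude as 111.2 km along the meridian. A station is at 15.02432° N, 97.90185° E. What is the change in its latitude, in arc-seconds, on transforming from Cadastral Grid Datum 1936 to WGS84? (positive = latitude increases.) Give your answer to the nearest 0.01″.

Δφ = -17.80″

sin φ = 0.259229, cos φ = 0.965816, sin λ = 0.990505, cos λ = -0.137477.
North component: ΔN = −sin φ cos λ·ΔX − sin φ sin λ·ΔY + cos φ·ΔZ = −(0.259229)(-0.137477)(113.7) − (0.259229)(0.990505)(-268.2) + (0.965816)(-644.8) = -549.84 m.
1° of latitude spans 111200 m, so Δφ = -549.84 / 111200 × 3600 = -17.801″.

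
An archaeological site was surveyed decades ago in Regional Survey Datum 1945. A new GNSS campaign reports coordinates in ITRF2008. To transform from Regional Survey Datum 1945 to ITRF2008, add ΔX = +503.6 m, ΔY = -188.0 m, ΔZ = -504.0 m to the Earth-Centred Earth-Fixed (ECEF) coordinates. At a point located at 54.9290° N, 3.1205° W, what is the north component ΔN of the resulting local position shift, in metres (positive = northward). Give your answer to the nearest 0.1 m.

At φ = 54.9290°, λ = -3.1205°: sin φ = 0.818441, cos φ = 0.574591, sin λ = -0.054436, cos λ = 0.998517.
ΔN = −sin φ cos λ·ΔX − sin φ sin λ·ΔY + cos φ·ΔZ = −(0.818441)(0.998517)(503.6) − (0.818441)(-0.054436)(-188.0) + (0.574591)(-504.0) = -709.53 m.

ΔN = -709.5 m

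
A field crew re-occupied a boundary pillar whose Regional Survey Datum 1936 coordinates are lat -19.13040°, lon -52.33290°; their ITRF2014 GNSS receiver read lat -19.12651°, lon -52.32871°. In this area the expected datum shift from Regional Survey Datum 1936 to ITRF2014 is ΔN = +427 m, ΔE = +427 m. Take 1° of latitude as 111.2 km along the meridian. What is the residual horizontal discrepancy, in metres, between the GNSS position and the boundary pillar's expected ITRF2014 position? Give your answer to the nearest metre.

14 m

Observed coordinate differences: Δφ = +0.00389°, Δλ = +0.00419°.
Converting to metres (1° lat = 111200 m, cos φ = 0.944775): observed ΔN = 432.6 m, observed ΔE = 440.2 m.
Subtracting the expected shift leaves a residual of 432.6 − (427) = 5.6 m north and 440.2 − (427) = 13.2 m east.
Residual distance = √(5.6² + 13.2²) = 14.3 m.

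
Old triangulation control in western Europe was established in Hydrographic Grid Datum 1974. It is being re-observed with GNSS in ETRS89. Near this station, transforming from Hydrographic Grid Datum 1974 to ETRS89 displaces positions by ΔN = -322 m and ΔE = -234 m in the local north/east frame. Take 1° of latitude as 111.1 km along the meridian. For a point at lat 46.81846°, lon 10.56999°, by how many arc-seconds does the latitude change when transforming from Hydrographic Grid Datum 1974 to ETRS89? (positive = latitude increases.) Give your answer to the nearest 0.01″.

Δφ = -10.43″

1° of latitude = 111.1 km, so Δφ = -322.0 / 111100 = -0.0028983° = -10.434″.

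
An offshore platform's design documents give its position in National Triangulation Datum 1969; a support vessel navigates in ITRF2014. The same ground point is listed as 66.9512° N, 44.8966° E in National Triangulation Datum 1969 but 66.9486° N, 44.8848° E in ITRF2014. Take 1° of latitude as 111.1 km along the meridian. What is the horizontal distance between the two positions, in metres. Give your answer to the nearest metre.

Δφ = 66.9486° − 66.9512° = -0.0026°; Δλ = 44.8848° − 44.8966° = -0.0118°.
ΔN = Δφ × 111100 = -288.9 m; ΔE = Δλ × 111100 × cos(66.9512°) = -0.0118 × 111100 × 0.391515 = -513.3 m.
Distance = √(ΔE² + ΔN²) = √((-513.3)² + (-288.9)²) = 589.0 m.

589 m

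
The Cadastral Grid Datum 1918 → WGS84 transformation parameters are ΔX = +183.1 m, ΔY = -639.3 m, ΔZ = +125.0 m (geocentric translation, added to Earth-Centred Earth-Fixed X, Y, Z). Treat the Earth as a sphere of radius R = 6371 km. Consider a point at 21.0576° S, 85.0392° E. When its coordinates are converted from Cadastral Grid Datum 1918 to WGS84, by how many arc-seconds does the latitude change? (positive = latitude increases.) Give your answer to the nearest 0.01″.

sin φ = -0.359306, cos φ = 0.933220, sin λ = 0.996254, cos λ = 0.086474.
North component: ΔN = −sin φ cos λ·ΔX − sin φ sin λ·ΔY + cos φ·ΔZ = −(-0.359306)(0.086474)(183.1) − (-0.359306)(0.996254)(-639.3) + (0.933220)(125.0) = -106.50 m.
1° of latitude spans πR/180 = 111195 m, so Δφ = -106.50 / 111195 × 3600 = -3.448″.

Δφ = -3.45″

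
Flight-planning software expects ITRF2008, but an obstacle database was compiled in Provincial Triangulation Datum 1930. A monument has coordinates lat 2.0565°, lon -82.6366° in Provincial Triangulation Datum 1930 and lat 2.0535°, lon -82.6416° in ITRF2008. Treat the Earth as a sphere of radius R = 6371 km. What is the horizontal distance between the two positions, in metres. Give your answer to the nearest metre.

Δφ = 2.0535° − 2.0565° = -0.0030°; Δλ = -82.6416° − -82.6366° = -0.0050°.
1° along a meridian = πR/180 = 111195 m.
ΔN = Δφ × 111195 = -333.6 m; ΔE = Δλ × 111195 × cos(2.0565°) = -0.0050 × 111195 × 0.999356 = -555.6 m.
Distance = √(ΔE² + ΔN²) = √((-555.6)² + (-333.6)²) = 648.1 m.

648 m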